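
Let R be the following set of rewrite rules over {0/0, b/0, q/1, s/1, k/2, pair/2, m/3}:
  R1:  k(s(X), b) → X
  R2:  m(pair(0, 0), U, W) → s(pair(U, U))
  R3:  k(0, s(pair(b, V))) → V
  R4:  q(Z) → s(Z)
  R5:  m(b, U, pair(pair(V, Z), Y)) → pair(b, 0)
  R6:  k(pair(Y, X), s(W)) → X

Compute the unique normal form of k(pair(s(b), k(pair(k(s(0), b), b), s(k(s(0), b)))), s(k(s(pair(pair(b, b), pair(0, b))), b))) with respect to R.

1. k(pair(s(b), k(pair(k(s(0), b), b), s(k(s(0), b)))), s(k(s(pair(pair(b, b), pair(0, b))), b)))  →  k(pair(k(s(0), b), b), s(k(s(0), b)))   [R6 at ε]
2. k(pair(k(s(0), b), b), s(k(s(0), b)))  →  b   [R6 at ε]

b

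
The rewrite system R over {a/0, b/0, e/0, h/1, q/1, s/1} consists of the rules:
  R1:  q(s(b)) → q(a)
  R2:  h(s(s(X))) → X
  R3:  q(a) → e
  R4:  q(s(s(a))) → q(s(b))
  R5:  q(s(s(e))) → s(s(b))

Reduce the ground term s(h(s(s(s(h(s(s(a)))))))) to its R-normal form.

s(s(a))

1. s(h(s(s(s(h(s(s(a))))))))  →  s(s(h(s(s(a)))))   [R2 at 1]
2. s(s(h(s(s(a)))))  →  s(s(a))   [R2 at 1.1]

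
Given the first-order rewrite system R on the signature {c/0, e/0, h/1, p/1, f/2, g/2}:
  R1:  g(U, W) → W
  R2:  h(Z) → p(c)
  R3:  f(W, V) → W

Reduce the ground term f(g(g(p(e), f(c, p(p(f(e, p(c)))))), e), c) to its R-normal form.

e

1. f(g(g(p(e), f(c, p(p(f(e, p(c)))))), e), c)  →  g(g(p(e), f(c, p(p(f(e, p(c)))))), e)   [R3 at ε]
2. g(g(p(e), f(c, p(p(f(e, p(c)))))), e)  →  e   [R1 at ε]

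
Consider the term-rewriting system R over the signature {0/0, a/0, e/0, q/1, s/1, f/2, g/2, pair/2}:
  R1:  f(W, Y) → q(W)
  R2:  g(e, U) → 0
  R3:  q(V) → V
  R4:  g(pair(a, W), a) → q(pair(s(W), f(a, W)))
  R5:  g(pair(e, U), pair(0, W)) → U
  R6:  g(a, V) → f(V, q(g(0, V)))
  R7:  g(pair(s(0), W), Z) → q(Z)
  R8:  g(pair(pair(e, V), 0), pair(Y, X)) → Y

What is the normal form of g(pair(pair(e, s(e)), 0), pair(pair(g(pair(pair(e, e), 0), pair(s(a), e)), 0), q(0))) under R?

1. g(pair(pair(e, s(e)), 0), pair(pair(g(pair(pair(e, e), 0), pair(s(a), e)), 0), q(0)))  →  pair(g(pair(pair(e, e), 0), pair(s(a), e)), 0)   [R8 at ε]
2. pair(g(pair(pair(e, e), 0), pair(s(a), e)), 0)  →  pair(s(a), 0)   [R8 at 1]

pair(s(a), 0)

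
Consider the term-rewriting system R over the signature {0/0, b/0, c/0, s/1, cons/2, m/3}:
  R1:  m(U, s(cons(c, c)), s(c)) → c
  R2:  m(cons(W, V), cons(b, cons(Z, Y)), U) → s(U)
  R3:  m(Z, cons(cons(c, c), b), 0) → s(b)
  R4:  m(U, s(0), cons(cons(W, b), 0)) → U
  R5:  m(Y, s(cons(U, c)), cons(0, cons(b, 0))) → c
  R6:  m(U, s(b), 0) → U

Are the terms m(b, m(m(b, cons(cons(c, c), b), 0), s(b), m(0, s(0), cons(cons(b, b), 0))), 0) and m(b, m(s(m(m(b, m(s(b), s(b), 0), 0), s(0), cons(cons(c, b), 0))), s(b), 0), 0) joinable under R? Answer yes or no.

Reduce t₁ = m(b, m(m(b, cons(cons(c, c), b), 0), s(b), m(0, s(0), cons(cons(b, b), 0))), 0):
1. m(b, m(m(b, cons(cons(c, c), b), 0), s(b), m(0, s(0), cons(cons(b, b), 0))), 0)  →  m(b, m(s(b), s(b), m(0, s(0), cons(cons(b, b), 0))), 0)   [R3 at 2.1]
2. m(b, m(s(b), s(b), m(0, s(0), cons(cons(b, b), 0))), 0)  →  m(b, m(s(b), s(b), 0), 0)   [R4 at 2.3]
3. m(b, m(s(b), s(b), 0), 0)  →  m(b, s(b), 0)   [R6 at 2]
4. m(b, s(b), 0)  →  b   [R6 at ε]

Reduce t₂ = m(b, m(s(m(m(b, m(s(b), s(b), 0), 0), s(0), cons(cons(c, b), 0))), s(b), 0), 0):
1. m(b, m(s(m(m(b, m(s(b), s(b), 0), 0), s(0), cons(cons(c, b), 0))), s(b), 0), 0)  →  m(b, s(m(m(b, m(s(b), s(b), 0), 0), s(0), cons(cons(c, b), 0))), 0)   [R6 at 2]
2. m(b, s(m(m(b, m(s(b), s(b), 0), 0), s(0), cons(cons(c, b), 0))), 0)  →  m(b, s(m(b, m(s(b), s(b), 0), 0)), 0)   [R4 at 2.1]
3. m(b, s(m(b, m(s(b), s(b), 0), 0)), 0)  →  m(b, s(m(b, s(b), 0)), 0)   [R6 at 2.1.2]
4. m(b, s(m(b, s(b), 0)), 0)  →  m(b, s(b), 0)   [R6 at 2.1]
5. m(b, s(b), 0)  →  b   [R6 at ε]

yes — NF(t₁) = b, NF(t₂) = b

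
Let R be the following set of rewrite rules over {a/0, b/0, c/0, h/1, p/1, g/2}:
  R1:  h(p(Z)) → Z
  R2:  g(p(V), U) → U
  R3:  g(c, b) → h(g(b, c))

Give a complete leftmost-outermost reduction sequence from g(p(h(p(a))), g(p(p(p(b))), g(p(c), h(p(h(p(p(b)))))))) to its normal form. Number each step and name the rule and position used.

1. g(p(h(p(a))), g(p(p(p(b))), g(p(c), h(p(h(p(p(b))))))))  →  g(p(p(p(b))), g(p(c), h(p(h(p(p(b)))))))   [R2 at ε]
2. g(p(p(p(b))), g(p(c), h(p(h(p(p(b)))))))  →  g(p(c), h(p(h(p(p(b))))))   [R2 at ε]
3. g(p(c), h(p(h(p(p(b))))))  →  h(p(h(p(p(b)))))   [R2 at ε]
4. h(p(h(p(p(b)))))  →  h(p(p(b)))   [R1 at ε]
5. h(p(p(b)))  →  p(b)   [R1 at ε]

p(b)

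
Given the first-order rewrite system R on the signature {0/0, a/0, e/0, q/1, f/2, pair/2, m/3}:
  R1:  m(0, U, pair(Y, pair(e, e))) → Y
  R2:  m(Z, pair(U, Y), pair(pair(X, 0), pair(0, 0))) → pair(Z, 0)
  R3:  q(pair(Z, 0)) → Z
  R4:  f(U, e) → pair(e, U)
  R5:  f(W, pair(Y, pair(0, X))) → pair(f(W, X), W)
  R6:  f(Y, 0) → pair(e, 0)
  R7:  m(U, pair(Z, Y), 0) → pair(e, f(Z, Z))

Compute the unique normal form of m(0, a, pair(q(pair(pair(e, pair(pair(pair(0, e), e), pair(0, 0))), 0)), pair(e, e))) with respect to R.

pair(e, pair(pair(pair(0, e), e), pair(0, 0)))

1. m(0, a, pair(q(pair(pair(e, pair(pair(pair(0, e), e), pair(0, 0))), 0)), pair(e, e)))  →  q(pair(pair(e, pair(pair(pair(0, e), e), pair(0, 0))), 0))   [R1 at ε]
2. q(pair(pair(e, pair(pair(pair(0, e), e), pair(0, 0))), 0))  →  pair(e, pair(pair(pair(0, e), e), pair(0, 0)))   [R3 at ε]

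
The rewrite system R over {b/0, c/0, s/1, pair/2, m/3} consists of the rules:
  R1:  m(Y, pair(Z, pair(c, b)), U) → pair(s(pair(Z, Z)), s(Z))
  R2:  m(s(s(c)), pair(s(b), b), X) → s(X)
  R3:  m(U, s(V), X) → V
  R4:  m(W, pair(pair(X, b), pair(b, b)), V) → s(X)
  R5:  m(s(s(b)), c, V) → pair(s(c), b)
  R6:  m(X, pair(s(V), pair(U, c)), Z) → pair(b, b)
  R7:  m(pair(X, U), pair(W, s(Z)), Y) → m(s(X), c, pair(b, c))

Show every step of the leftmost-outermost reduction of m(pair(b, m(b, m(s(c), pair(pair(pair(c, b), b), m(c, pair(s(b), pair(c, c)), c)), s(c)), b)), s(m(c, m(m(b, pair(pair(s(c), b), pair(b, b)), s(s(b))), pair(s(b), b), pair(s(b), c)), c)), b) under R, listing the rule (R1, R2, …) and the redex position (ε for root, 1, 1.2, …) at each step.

pair(s(b), c)

1. m(pair(b, m(b, m(s(c), pair(pair(pair(c, b), b), m(c, pair(s(b), pair(c, c)), c)), s(c)), b)), s(m(c, m(m(b, pair(pair(s(c), b), pair(b, b)), s(s(b))), pair(s(b), b), pair(s(b), c)), c)), b)  →  m(c, m(m(b, pair(pair(s(c), b), pair(b, b)), s(s(b))), pair(s(b), b), pair(s(b), c)), c)   [R3 at ε]
2. m(c, m(m(b, pair(pair(s(c), b), pair(b, b)), s(s(b))), pair(s(b), b), pair(s(b), c)), c)  →  m(c, m(s(s(c)), pair(s(b), b), pair(s(b), c)), c)   [R4 at 2.1]
3. m(c, m(s(s(c)), pair(s(b), b), pair(s(b), c)), c)  →  m(c, s(pair(s(b), c)), c)   [R2 at 2]
4. m(c, s(pair(s(b), c)), c)  →  pair(s(b), c)   [R3 at ε]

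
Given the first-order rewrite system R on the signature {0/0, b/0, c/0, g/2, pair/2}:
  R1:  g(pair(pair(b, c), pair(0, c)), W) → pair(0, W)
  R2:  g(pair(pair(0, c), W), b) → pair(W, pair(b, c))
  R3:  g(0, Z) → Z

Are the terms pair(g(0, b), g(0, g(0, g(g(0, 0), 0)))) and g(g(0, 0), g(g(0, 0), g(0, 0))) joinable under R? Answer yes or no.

no — NF(t₁) = pair(b, 0), NF(t₂) = 0

Reduce t₁ = pair(g(0, b), g(0, g(0, g(g(0, 0), 0)))):
1. pair(g(0, b), g(0, g(0, g(g(0, 0), 0))))  →  pair(b, g(0, g(0, g(g(0, 0), 0))))   [R3 at 1]
2. pair(b, g(0, g(0, g(g(0, 0), 0))))  →  pair(b, g(0, g(g(0, 0), 0)))   [R3 at 2]
3. pair(b, g(0, g(g(0, 0), 0)))  →  pair(b, g(g(0, 0), 0))   [R3 at 2]
4. pair(b, g(g(0, 0), 0))  →  pair(b, g(0, 0))   [R3 at 2.1]
5. pair(b, g(0, 0))  →  pair(b, 0)   [R3 at 2]

Reduce t₂ = g(g(0, 0), g(g(0, 0), g(0, 0))):
1. g(g(0, 0), g(g(0, 0), g(0, 0)))  →  g(0, g(g(0, 0), g(0, 0)))   [R3 at 1]
2. g(0, g(g(0, 0), g(0, 0)))  →  g(g(0, 0), g(0, 0))   [R3 at ε]
3. g(g(0, 0), g(0, 0))  →  g(0, g(0, 0))   [R3 at 1]
4. g(0, g(0, 0))  →  g(0, 0)   [R3 at ε]
5. g(0, 0)  →  0   [R3 at ε]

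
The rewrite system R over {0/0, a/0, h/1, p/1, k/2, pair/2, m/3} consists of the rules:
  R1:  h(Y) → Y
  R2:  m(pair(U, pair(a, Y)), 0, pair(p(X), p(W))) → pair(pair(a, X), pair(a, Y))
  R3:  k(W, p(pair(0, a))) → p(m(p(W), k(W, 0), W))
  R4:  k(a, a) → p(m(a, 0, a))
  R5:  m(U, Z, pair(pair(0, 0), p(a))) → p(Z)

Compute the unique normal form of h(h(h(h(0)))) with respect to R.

0

1. h(h(h(h(0))))  →  h(h(h(0)))   [R1 at ε]
2. h(h(h(0)))  →  h(h(0))   [R1 at ε]
3. h(h(0))  →  h(0)   [R1 at ε]
4. h(0)  →  0   [R1 at ε]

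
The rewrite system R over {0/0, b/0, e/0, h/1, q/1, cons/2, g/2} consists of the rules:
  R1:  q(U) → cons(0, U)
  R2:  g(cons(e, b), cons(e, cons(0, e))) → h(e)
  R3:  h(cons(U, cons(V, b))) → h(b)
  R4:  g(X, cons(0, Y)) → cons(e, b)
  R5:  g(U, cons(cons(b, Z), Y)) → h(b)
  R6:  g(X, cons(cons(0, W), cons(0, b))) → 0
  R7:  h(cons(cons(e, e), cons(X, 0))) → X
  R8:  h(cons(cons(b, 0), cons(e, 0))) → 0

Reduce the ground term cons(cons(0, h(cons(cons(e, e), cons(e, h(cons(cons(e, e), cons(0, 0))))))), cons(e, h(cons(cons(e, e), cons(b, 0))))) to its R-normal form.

1. cons(cons(0, h(cons(cons(e, e), cons(e, h(cons(cons(e, e), cons(0, 0))))))), cons(e, h(cons(cons(e, e), cons(b, 0)))))  →  cons(cons(0, h(cons(cons(e, e), cons(e, 0)))), cons(e, h(cons(cons(e, e), cons(b, 0)))))   [R7 at 1.2.1.2.2]
2. cons(cons(0, h(cons(cons(e, e), cons(e, 0)))), cons(e, h(cons(cons(e, e), cons(b, 0)))))  →  cons(cons(0, e), cons(e, h(cons(cons(e, e), cons(b, 0)))))   [R7 at 1.2]
3. cons(cons(0, e), cons(e, h(cons(cons(e, e), cons(b, 0)))))  →  cons(cons(0, e), cons(e, b))   [R7 at 2.2]

cons(cons(0, e), cons(e, b))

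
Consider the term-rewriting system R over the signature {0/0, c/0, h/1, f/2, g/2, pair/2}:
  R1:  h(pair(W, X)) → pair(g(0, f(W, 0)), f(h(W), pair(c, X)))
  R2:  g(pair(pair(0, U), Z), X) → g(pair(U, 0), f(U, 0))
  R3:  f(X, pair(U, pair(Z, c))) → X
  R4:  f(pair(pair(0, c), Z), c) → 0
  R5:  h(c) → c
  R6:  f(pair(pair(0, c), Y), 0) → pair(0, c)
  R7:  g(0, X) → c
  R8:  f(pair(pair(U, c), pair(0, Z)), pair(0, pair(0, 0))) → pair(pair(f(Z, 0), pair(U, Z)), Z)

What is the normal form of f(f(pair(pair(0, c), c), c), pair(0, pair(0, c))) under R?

1. f(f(pair(pair(0, c), c), c), pair(0, pair(0, c)))  →  f(pair(pair(0, c), c), c)   [R3 at ε]
2. f(pair(pair(0, c), c), c)  →  0   [R4 at ε]

0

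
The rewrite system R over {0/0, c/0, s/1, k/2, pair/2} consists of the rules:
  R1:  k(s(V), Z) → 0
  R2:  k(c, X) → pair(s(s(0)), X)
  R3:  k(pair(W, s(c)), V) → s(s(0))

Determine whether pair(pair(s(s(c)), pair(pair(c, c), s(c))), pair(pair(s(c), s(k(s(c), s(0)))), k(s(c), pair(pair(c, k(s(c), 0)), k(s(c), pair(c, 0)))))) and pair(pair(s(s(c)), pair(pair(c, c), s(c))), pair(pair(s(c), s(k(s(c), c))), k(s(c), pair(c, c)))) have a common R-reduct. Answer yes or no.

yes — NF(t₁) = pair(pair(s(s(c)), pair(pair(c, c), s(c))), pair(pair(s(c), s(0)), 0)), NF(t₂) = pair(pair(s(s(c)), pair(pair(c, c), s(c))), pair(pair(s(c), s(0)), 0))

Reduce t₁ = pair(pair(s(s(c)), pair(pair(c, c), s(c))), pair(pair(s(c), s(k(s(c), s(0)))), k(s(c), pair(pair(c, k(s(c), 0)), k(s(c), pair(c, 0)))))):
1. pair(pair(s(s(c)), pair(pair(c, c), s(c))), pair(pair(s(c), s(k(s(c), s(0)))), k(s(c), pair(pair(c, k(s(c), 0)), k(s(c), pair(c, 0))))))  →  pair(pair(s(s(c)), pair(pair(c, c), s(c))), pair(pair(s(c), s(0)), k(s(c), pair(pair(c, k(s(c), 0)), k(s(c), pair(c, 0))))))   [R1 at 2.1.2.1]
2. pair(pair(s(s(c)), pair(pair(c, c), s(c))), pair(pair(s(c), s(0)), k(s(c), pair(pair(c, k(s(c), 0)), k(s(c), pair(c, 0))))))  →  pair(pair(s(s(c)), pair(pair(c, c), s(c))), pair(pair(s(c), s(0)), 0))   [R1 at 2.2]

Reduce t₂ = pair(pair(s(s(c)), pair(pair(c, c), s(c))), pair(pair(s(c), s(k(s(c), c))), k(s(c), pair(c, c)))):
1. pair(pair(s(s(c)), pair(pair(c, c), s(c))), pair(pair(s(c), s(k(s(c), c))), k(s(c), pair(c, c))))  →  pair(pair(s(s(c)), pair(pair(c, c), s(c))), pair(pair(s(c), s(0)), k(s(c), pair(c, c))))   [R1 at 2.1.2.1]
2. pair(pair(s(s(c)), pair(pair(c, c), s(c))), pair(pair(s(c), s(0)), k(s(c), pair(c, c))))  →  pair(pair(s(s(c)), pair(pair(c, c), s(c))), pair(pair(s(c), s(0)), 0))   [R1 at 2.2]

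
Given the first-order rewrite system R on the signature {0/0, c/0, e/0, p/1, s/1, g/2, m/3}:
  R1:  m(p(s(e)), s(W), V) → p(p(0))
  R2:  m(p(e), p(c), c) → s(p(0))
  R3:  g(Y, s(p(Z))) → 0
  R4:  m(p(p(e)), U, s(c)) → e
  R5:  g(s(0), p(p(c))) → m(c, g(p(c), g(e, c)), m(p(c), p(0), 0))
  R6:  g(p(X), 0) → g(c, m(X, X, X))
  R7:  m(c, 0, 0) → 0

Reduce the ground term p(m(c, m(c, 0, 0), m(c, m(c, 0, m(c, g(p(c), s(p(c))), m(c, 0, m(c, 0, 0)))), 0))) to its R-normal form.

1. p(m(c, m(c, 0, 0), m(c, m(c, 0, m(c, g(p(c), s(p(c))), m(c, 0, m(c, 0, 0)))), 0)))  →  p(m(c, 0, m(c, m(c, 0, m(c, g(p(c), s(p(c))), m(c, 0, m(c, 0, 0)))), 0)))   [R7 at 1.2]
2. p(m(c, 0, m(c, m(c, 0, m(c, g(p(c), s(p(c))), m(c, 0, m(c, 0, 0)))), 0)))  →  p(m(c, 0, m(c, m(c, 0, m(c, 0, m(c, 0, m(c, 0, 0)))), 0)))   [R3 at 1.3.2.3.2]
3. p(m(c, 0, m(c, m(c, 0, m(c, 0, m(c, 0, m(c, 0, 0)))), 0)))  →  p(m(c, 0, m(c, m(c, 0, m(c, 0, m(c, 0, 0))), 0)))   [R7 at 1.3.2.3.3.3]
4. p(m(c, 0, m(c, m(c, 0, m(c, 0, m(c, 0, 0))), 0)))  →  p(m(c, 0, m(c, m(c, 0, m(c, 0, 0)), 0)))   [R7 at 1.3.2.3.3]
5. p(m(c, 0, m(c, m(c, 0, m(c, 0, 0)), 0)))  →  p(m(c, 0, m(c, m(c, 0, 0), 0)))   [R7 at 1.3.2.3]
6. p(m(c, 0, m(c, m(c, 0, 0), 0)))  →  p(m(c, 0, m(c, 0, 0)))   [R7 at 1.3.2]
7. p(m(c, 0, m(c, 0, 0)))  →  p(m(c, 0, 0))   [R7 at 1.3]
8. p(m(c, 0, 0))  →  p(0)   [R7 at 1]

p(0)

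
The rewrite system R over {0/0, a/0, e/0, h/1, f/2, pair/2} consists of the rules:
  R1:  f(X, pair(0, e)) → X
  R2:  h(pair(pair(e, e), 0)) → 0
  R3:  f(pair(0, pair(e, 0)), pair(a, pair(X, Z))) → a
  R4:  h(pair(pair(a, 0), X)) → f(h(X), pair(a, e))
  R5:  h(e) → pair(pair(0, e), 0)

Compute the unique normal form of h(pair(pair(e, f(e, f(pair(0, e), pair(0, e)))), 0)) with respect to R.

1. h(pair(pair(e, f(e, f(pair(0, e), pair(0, e)))), 0))  →  h(pair(pair(e, f(e, pair(0, e))), 0))   [R1 at 1.1.2.2]
2. h(pair(pair(e, f(e, pair(0, e))), 0))  →  h(pair(pair(e, e), 0))   [R1 at 1.1.2]
3. h(pair(pair(e, e), 0))  →  0   [R2 at ε]

0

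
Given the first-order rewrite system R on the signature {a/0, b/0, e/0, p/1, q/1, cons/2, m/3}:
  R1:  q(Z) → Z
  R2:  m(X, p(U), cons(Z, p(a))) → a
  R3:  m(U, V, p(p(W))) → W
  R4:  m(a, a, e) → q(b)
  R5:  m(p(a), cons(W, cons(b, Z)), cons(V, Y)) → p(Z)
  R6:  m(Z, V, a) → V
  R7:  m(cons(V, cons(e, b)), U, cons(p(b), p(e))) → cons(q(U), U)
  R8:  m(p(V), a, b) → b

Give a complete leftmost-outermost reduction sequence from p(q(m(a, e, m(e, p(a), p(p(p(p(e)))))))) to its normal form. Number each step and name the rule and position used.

1. p(q(m(a, e, m(e, p(a), p(p(p(p(e))))))))  →  p(m(a, e, m(e, p(a), p(p(p(p(e)))))))   [R1 at 1]
2. p(m(a, e, m(e, p(a), p(p(p(p(e)))))))  →  p(m(a, e, p(p(e))))   [R3 at 1.3]
3. p(m(a, e, p(p(e))))  →  p(e)   [R3 at 1]

p(e)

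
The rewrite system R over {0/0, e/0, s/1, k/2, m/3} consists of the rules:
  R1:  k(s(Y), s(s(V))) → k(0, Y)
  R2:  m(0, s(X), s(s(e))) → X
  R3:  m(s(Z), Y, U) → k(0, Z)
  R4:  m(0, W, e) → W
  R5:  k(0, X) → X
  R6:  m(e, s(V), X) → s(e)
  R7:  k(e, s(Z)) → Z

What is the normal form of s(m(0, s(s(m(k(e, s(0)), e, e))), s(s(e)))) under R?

s(s(e))

1. s(m(0, s(s(m(k(e, s(0)), e, e))), s(s(e))))  →  s(s(m(k(e, s(0)), e, e)))   [R2 at 1]
2. s(s(m(k(e, s(0)), e, e)))  →  s(s(m(0, e, e)))   [R7 at 1.1.1]
3. s(s(m(0, e, e)))  →  s(s(e))   [R4 at 1.1]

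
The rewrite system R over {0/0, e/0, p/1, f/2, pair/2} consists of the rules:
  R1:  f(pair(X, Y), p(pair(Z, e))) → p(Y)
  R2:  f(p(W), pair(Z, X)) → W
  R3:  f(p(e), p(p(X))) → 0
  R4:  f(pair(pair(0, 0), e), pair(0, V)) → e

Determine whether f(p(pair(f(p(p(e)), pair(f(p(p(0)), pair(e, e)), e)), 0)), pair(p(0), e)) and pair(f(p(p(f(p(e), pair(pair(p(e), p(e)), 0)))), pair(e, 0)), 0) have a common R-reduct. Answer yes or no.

Reduce t₁ = f(p(pair(f(p(p(e)), pair(f(p(p(0)), pair(e, e)), e)), 0)), pair(p(0), e)):
1. f(p(pair(f(p(p(e)), pair(f(p(p(0)), pair(e, e)), e)), 0)), pair(p(0), e))  →  pair(f(p(p(e)), pair(f(p(p(0)), pair(e, e)), e)), 0)   [R2 at ε]
2. pair(f(p(p(e)), pair(f(p(p(0)), pair(e, e)), e)), 0)  →  pair(p(e), 0)   [R2 at 1]

Reduce t₂ = pair(f(p(p(f(p(e), pair(pair(p(e), p(e)), 0)))), pair(e, 0)), 0):
1. pair(f(p(p(f(p(e), pair(pair(p(e), p(e)), 0)))), pair(e, 0)), 0)  →  pair(p(f(p(e), pair(pair(p(e), p(e)), 0))), 0)   [R2 at 1]
2. pair(p(f(p(e), pair(pair(p(e), p(e)), 0))), 0)  →  pair(p(e), 0)   [R2 at 1.1]

yes — NF(t₁) = pair(p(e), 0), NF(t₂) = pair(p(e), 0)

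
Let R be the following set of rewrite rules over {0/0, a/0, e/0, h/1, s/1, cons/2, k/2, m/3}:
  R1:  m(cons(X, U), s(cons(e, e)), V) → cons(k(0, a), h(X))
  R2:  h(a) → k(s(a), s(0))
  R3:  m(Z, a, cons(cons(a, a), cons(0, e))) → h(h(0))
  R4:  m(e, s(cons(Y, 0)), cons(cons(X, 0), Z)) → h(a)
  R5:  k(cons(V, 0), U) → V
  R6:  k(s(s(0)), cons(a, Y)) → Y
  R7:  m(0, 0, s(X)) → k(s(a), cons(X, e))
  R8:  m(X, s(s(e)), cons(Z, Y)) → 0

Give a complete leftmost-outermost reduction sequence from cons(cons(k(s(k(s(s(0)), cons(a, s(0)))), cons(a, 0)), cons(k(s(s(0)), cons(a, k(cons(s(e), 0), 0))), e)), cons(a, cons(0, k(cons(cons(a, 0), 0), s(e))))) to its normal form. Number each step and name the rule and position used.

cons(cons(0, cons(s(e), e)), cons(a, cons(0, cons(a, 0))))

1. cons(cons(k(s(k(s(s(0)), cons(a, s(0)))), cons(a, 0)), cons(k(s(s(0)), cons(a, k(cons(s(e), 0), 0))), e)), cons(a, cons(0, k(cons(cons(a, 0), 0), s(e)))))  →  cons(cons(k(s(s(0)), cons(a, 0)), cons(k(s(s(0)), cons(a, k(cons(s(e), 0), 0))), e)), cons(a, cons(0, k(cons(cons(a, 0), 0), s(e)))))   [R6 at 1.1.1.1]
2. cons(cons(k(s(s(0)), cons(a, 0)), cons(k(s(s(0)), cons(a, k(cons(s(e), 0), 0))), e)), cons(a, cons(0, k(cons(cons(a, 0), 0), s(e)))))  →  cons(cons(0, cons(k(s(s(0)), cons(a, k(cons(s(e), 0), 0))), e)), cons(a, cons(0, k(cons(cons(a, 0), 0), s(e)))))   [R6 at 1.1]
3. cons(cons(0, cons(k(s(s(0)), cons(a, k(cons(s(e), 0), 0))), e)), cons(a, cons(0, k(cons(cons(a, 0), 0), s(e)))))  →  cons(cons(0, cons(k(cons(s(e), 0), 0), e)), cons(a, cons(0, k(cons(cons(a, 0), 0), s(e)))))   [R6 at 1.2.1]
4. cons(cons(0, cons(k(cons(s(e), 0), 0), e)), cons(a, cons(0, k(cons(cons(a, 0), 0), s(e)))))  →  cons(cons(0, cons(s(e), e)), cons(a, cons(0, k(cons(cons(a, 0), 0), s(e)))))   [R5 at 1.2.1]
5. cons(cons(0, cons(s(e), e)), cons(a, cons(0, k(cons(cons(a, 0), 0), s(e)))))  →  cons(cons(0, cons(s(e), e)), cons(a, cons(0, cons(a, 0))))   [R5 at 2.2.2]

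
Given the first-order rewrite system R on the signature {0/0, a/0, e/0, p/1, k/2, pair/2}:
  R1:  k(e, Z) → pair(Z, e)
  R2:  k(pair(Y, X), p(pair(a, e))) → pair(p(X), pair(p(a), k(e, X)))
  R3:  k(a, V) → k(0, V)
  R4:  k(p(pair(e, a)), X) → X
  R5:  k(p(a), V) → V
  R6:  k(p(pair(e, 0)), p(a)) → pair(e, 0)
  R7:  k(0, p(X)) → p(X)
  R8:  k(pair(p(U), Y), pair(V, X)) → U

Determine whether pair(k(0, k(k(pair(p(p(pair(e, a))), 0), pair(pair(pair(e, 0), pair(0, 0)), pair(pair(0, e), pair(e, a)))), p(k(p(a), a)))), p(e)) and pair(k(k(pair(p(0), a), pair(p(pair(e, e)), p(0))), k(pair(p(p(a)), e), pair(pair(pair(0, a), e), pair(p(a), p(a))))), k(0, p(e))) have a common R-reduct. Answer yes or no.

yes — NF(t₁) = pair(p(a), p(e)), NF(t₂) = pair(p(a), p(e))

Reduce t₁ = pair(k(0, k(k(pair(p(p(pair(e, a))), 0), pair(pair(pair(e, 0), pair(0, 0)), pair(pair(0, e), pair(e, a)))), p(k(p(a), a)))), p(e)):
1. pair(k(0, k(k(pair(p(p(pair(e, a))), 0), pair(pair(pair(e, 0), pair(0, 0)), pair(pair(0, e), pair(e, a)))), p(k(p(a), a)))), p(e))  →  pair(k(0, k(p(pair(e, a)), p(k(p(a), a)))), p(e))   [R8 at 1.2.1]
2. pair(k(0, k(p(pair(e, a)), p(k(p(a), a)))), p(e))  →  pair(k(0, p(k(p(a), a))), p(e))   [R4 at 1.2]
3. pair(k(0, p(k(p(a), a))), p(e))  →  pair(p(k(p(a), a)), p(e))   [R7 at 1]
4. pair(p(k(p(a), a)), p(e))  →  pair(p(a), p(e))   [R5 at 1.1]

Reduce t₂ = pair(k(k(pair(p(0), a), pair(p(pair(e, e)), p(0))), k(pair(p(p(a)), e), pair(pair(pair(0, a), e), pair(p(a), p(a))))), k(0, p(e))):
1. pair(k(k(pair(p(0), a), pair(p(pair(e, e)), p(0))), k(pair(p(p(a)), e), pair(pair(pair(0, a), e), pair(p(a), p(a))))), k(0, p(e)))  →  pair(k(0, k(pair(p(p(a)), e), pair(pair(pair(0, a), e), pair(p(a), p(a))))), k(0, p(e)))   [R8 at 1.1]
2. pair(k(0, k(pair(p(p(a)), e), pair(pair(pair(0, a), e), pair(p(a), p(a))))), k(0, p(e)))  →  pair(k(0, p(a)), k(0, p(e)))   [R8 at 1.2]
3. pair(k(0, p(a)), k(0, p(e)))  →  pair(p(a), k(0, p(e)))   [R7 at 1]
4. pair(p(a), k(0, p(e)))  →  pair(p(a), p(e))   [R7 at 2]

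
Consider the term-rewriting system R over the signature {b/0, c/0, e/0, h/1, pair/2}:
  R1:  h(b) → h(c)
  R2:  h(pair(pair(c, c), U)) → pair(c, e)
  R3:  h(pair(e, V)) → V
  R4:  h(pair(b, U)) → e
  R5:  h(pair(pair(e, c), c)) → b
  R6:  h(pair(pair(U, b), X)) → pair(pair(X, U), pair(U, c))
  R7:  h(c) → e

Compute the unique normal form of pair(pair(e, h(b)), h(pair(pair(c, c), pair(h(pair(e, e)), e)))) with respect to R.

pair(pair(e, e), pair(c, e))

1. pair(pair(e, h(b)), h(pair(pair(c, c), pair(h(pair(e, e)), e))))  →  pair(pair(e, h(c)), h(pair(pair(c, c), pair(h(pair(e, e)), e))))   [R1 at 1.2]
2. pair(pair(e, h(c)), h(pair(pair(c, c), pair(h(pair(e, e)), e))))  →  pair(pair(e, e), h(pair(pair(c, c), pair(h(pair(e, e)), e))))   [R7 at 1.2]
3. pair(pair(e, e), h(pair(pair(c, c), pair(h(pair(e, e)), e))))  →  pair(pair(e, e), pair(c, e))   [R2 at 2]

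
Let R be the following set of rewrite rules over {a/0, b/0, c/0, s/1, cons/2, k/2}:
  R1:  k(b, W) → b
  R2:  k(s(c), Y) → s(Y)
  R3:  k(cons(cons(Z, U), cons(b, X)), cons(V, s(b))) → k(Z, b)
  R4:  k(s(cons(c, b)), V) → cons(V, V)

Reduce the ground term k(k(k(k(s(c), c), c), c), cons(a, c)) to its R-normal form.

s(cons(a, c))

1. k(k(k(k(s(c), c), c), c), cons(a, c))  →  k(k(k(s(c), c), c), cons(a, c))   [R2 at 1.1.1]
2. k(k(k(s(c), c), c), cons(a, c))  →  k(k(s(c), c), cons(a, c))   [R2 at 1.1]
3. k(k(s(c), c), cons(a, c))  →  k(s(c), cons(a, c))   [R2 at 1]
4. k(s(c), cons(a, c))  →  s(cons(a, c))   [R2 at ε]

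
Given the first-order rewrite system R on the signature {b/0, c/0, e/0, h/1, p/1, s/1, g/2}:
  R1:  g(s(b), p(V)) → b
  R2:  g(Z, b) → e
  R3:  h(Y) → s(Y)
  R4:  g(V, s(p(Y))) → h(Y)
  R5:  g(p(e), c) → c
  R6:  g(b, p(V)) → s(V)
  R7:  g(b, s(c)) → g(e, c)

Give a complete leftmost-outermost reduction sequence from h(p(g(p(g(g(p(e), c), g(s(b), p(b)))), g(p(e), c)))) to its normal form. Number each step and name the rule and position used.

s(p(c))

1. h(p(g(p(g(g(p(e), c), g(s(b), p(b)))), g(p(e), c))))  →  s(p(g(p(g(g(p(e), c), g(s(b), p(b)))), g(p(e), c))))   [R3 at ε]
2. s(p(g(p(g(g(p(e), c), g(s(b), p(b)))), g(p(e), c))))  →  s(p(g(p(g(c, g(s(b), p(b)))), g(p(e), c))))   [R5 at 1.1.1.1.1]
3. s(p(g(p(g(c, g(s(b), p(b)))), g(p(e), c))))  →  s(p(g(p(g(c, b)), g(p(e), c))))   [R1 at 1.1.1.1.2]
4. s(p(g(p(g(c, b)), g(p(e), c))))  →  s(p(g(p(e), g(p(e), c))))   [R2 at 1.1.1.1]
5. s(p(g(p(e), g(p(e), c))))  →  s(p(g(p(e), c)))   [R5 at 1.1.2]
6. s(p(g(p(e), c)))  →  s(p(c))   [R5 at 1.1]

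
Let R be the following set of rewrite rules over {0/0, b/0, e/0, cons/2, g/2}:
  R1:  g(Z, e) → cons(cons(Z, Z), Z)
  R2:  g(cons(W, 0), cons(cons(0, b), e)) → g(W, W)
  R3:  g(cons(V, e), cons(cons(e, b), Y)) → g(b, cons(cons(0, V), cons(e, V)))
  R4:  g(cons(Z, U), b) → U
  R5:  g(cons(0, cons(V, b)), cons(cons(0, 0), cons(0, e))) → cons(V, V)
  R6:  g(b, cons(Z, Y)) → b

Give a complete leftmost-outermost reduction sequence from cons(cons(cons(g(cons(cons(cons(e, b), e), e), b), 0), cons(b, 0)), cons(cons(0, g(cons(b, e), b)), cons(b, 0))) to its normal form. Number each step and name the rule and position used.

cons(cons(cons(e, 0), cons(b, 0)), cons(cons(0, e), cons(b, 0)))

1. cons(cons(cons(g(cons(cons(cons(e, b), e), e), b), 0), cons(b, 0)), cons(cons(0, g(cons(b, e), b)), cons(b, 0)))  →  cons(cons(cons(e, 0), cons(b, 0)), cons(cons(0, g(cons(b, e), b)), cons(b, 0)))   [R4 at 1.1.1]
2. cons(cons(cons(e, 0), cons(b, 0)), cons(cons(0, g(cons(b, e), b)), cons(b, 0)))  →  cons(cons(cons(e, 0), cons(b, 0)), cons(cons(0, e), cons(b, 0)))   [R4 at 2.1.2]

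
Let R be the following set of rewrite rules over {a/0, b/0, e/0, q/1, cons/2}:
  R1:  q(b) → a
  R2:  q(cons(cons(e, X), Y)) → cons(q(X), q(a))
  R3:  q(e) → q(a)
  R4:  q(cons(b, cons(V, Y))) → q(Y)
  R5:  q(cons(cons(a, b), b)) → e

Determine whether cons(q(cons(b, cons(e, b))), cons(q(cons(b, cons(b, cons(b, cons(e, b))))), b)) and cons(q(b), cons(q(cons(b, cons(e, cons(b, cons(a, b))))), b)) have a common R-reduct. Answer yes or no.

yes — NF(t₁) = cons(a, cons(a, b)), NF(t₂) = cons(a, cons(a, b))

Reduce t₁ = cons(q(cons(b, cons(e, b))), cons(q(cons(b, cons(b, cons(b, cons(e, b))))), b)):
1. cons(q(cons(b, cons(e, b))), cons(q(cons(b, cons(b, cons(b, cons(e, b))))), b))  →  cons(q(b), cons(q(cons(b, cons(b, cons(b, cons(e, b))))), b))   [R4 at 1]
2. cons(q(b), cons(q(cons(b, cons(b, cons(b, cons(e, b))))), b))  →  cons(a, cons(q(cons(b, cons(b, cons(b, cons(e, b))))), b))   [R1 at 1]
3. cons(a, cons(q(cons(b, cons(b, cons(b, cons(e, b))))), b))  →  cons(a, cons(q(cons(b, cons(e, b))), b))   [R4 at 2.1]
4. cons(a, cons(q(cons(b, cons(e, b))), b))  →  cons(a, cons(q(b), b))   [R4 at 2.1]
5. cons(a, cons(q(b), b))  →  cons(a, cons(a, b))   [R1 at 2.1]

Reduce t₂ = cons(q(b), cons(q(cons(b, cons(e, cons(b, cons(a, b))))), b)):
1. cons(q(b), cons(q(cons(b, cons(e, cons(b, cons(a, b))))), b))  →  cons(a, cons(q(cons(b, cons(e, cons(b, cons(a, b))))), b))   [R1 at 1]
2. cons(a, cons(q(cons(b, cons(e, cons(b, cons(a, b))))), b))  →  cons(a, cons(q(cons(b, cons(a, b))), b))   [R4 at 2.1]
3. cons(a, cons(q(cons(b, cons(a, b))), b))  →  cons(a, cons(q(b), b))   [R4 at 2.1]
4. cons(a, cons(q(b), b))  →  cons(a, cons(a, b))   [R1 at 2.1]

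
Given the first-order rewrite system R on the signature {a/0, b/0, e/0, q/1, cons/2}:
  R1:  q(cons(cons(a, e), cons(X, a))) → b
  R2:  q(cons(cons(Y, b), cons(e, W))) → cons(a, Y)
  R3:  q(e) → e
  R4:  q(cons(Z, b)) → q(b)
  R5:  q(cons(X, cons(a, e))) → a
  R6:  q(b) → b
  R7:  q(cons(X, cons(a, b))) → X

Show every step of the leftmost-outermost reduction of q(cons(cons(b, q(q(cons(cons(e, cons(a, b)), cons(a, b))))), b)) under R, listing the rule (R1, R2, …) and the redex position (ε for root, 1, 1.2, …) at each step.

b

1. q(cons(cons(b, q(q(cons(cons(e, cons(a, b)), cons(a, b))))), b))  →  q(b)   [R4 at ε]
2. q(b)  →  b   [R6 at ε]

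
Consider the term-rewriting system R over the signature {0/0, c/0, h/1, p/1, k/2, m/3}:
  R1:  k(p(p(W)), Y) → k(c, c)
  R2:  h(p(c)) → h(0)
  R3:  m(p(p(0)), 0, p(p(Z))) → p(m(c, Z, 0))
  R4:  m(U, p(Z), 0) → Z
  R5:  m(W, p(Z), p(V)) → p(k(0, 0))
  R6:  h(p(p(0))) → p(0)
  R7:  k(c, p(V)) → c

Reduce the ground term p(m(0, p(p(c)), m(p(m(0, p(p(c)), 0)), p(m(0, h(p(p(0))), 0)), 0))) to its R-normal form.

1. p(m(0, p(p(c)), m(p(m(0, p(p(c)), 0)), p(m(0, h(p(p(0))), 0)), 0)))  →  p(m(0, p(p(c)), m(0, h(p(p(0))), 0)))   [R4 at 1.3]
2. p(m(0, p(p(c)), m(0, h(p(p(0))), 0)))  →  p(m(0, p(p(c)), m(0, p(0), 0)))   [R6 at 1.3.2]
3. p(m(0, p(p(c)), m(0, p(0), 0)))  →  p(m(0, p(p(c)), 0))   [R4 at 1.3]
4. p(m(0, p(p(c)), 0))  →  p(p(c))   [R4 at 1]

p(p(c))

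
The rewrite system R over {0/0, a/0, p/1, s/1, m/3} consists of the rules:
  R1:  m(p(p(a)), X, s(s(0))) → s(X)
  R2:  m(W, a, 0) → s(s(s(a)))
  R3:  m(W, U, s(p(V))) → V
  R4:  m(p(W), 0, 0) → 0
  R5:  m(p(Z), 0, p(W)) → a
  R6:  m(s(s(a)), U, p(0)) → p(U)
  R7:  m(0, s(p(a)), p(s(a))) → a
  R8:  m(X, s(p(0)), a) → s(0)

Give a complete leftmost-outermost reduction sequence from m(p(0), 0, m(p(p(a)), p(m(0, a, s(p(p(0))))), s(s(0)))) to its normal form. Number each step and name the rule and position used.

p(0)

1. m(p(0), 0, m(p(p(a)), p(m(0, a, s(p(p(0))))), s(s(0))))  →  m(p(0), 0, s(p(m(0, a, s(p(p(0)))))))   [R1 at 3]
2. m(p(0), 0, s(p(m(0, a, s(p(p(0)))))))  →  m(0, a, s(p(p(0))))   [R3 at ε]
3. m(0, a, s(p(p(0))))  →  p(0)   [R3 at ε]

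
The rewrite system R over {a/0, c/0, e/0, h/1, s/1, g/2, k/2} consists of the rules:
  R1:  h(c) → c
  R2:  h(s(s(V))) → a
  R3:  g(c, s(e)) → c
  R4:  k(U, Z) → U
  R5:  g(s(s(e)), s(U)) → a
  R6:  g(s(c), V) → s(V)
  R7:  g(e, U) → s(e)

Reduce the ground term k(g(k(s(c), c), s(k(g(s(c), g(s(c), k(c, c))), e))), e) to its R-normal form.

s(s(s(s(c))))

1. k(g(k(s(c), c), s(k(g(s(c), g(s(c), k(c, c))), e))), e)  →  g(k(s(c), c), s(k(g(s(c), g(s(c), k(c, c))), e)))   [R4 at ε]
2. g(k(s(c), c), s(k(g(s(c), g(s(c), k(c, c))), e)))  →  g(s(c), s(k(g(s(c), g(s(c), k(c, c))), e)))   [R4 at 1]
3. g(s(c), s(k(g(s(c), g(s(c), k(c, c))), e)))  →  s(s(k(g(s(c), g(s(c), k(c, c))), e)))   [R6 at ε]
4. s(s(k(g(s(c), g(s(c), k(c, c))), e)))  →  s(s(g(s(c), g(s(c), k(c, c)))))   [R4 at 1.1]
5. s(s(g(s(c), g(s(c), k(c, c)))))  →  s(s(s(g(s(c), k(c, c)))))   [R6 at 1.1]
6. s(s(s(g(s(c), k(c, c)))))  →  s(s(s(s(k(c, c)))))   [R6 at 1.1.1]
7. s(s(s(s(k(c, c)))))  →  s(s(s(s(c))))   [R4 at 1.1.1.1]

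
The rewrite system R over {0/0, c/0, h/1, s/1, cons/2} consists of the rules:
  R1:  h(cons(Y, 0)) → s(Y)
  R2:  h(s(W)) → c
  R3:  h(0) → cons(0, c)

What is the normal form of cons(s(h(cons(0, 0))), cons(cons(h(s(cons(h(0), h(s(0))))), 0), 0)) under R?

1. cons(s(h(cons(0, 0))), cons(cons(h(s(cons(h(0), h(s(0))))), 0), 0))  →  cons(s(s(0)), cons(cons(h(s(cons(h(0), h(s(0))))), 0), 0))   [R1 at 1.1]
2. cons(s(s(0)), cons(cons(h(s(cons(h(0), h(s(0))))), 0), 0))  →  cons(s(s(0)), cons(cons(c, 0), 0))   [R2 at 2.1.1]

cons(s(s(0)), cons(cons(c, 0), 0))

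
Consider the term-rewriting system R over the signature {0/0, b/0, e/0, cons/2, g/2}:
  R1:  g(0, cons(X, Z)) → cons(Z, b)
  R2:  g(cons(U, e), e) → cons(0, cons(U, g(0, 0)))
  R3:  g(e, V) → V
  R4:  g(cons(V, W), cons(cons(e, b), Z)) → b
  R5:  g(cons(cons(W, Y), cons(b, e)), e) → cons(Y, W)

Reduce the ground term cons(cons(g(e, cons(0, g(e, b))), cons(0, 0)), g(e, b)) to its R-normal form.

1. cons(cons(g(e, cons(0, g(e, b))), cons(0, 0)), g(e, b))  →  cons(cons(cons(0, g(e, b)), cons(0, 0)), g(e, b))   [R3 at 1.1]
2. cons(cons(cons(0, g(e, b)), cons(0, 0)), g(e, b))  →  cons(cons(cons(0, b), cons(0, 0)), g(e, b))   [R3 at 1.1.2]
3. cons(cons(cons(0, b), cons(0, 0)), g(e, b))  →  cons(cons(cons(0, b), cons(0, 0)), b)   [R3 at 2]

cons(cons(cons(0, b), cons(0, 0)), b)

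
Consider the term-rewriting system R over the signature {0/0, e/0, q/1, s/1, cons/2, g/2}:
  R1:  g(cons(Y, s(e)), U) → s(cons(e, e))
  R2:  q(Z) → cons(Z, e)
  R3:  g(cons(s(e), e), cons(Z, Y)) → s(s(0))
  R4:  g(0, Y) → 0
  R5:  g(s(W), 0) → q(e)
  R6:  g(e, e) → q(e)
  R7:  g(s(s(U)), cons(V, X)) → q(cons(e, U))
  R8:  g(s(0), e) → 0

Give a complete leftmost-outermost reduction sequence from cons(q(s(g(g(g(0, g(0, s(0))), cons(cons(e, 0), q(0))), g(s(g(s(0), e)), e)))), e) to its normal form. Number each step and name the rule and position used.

cons(cons(s(0), e), e)

1. cons(q(s(g(g(g(0, g(0, s(0))), cons(cons(e, 0), q(0))), g(s(g(s(0), e)), e)))), e)  →  cons(cons(s(g(g(g(0, g(0, s(0))), cons(cons(e, 0), q(0))), g(s(g(s(0), e)), e))), e), e)   [R2 at 1]
2. cons(cons(s(g(g(g(0, g(0, s(0))), cons(cons(e, 0), q(0))), g(s(g(s(0), e)), e))), e), e)  →  cons(cons(s(g(g(0, cons(cons(e, 0), q(0))), g(s(g(s(0), e)), e))), e), e)   [R4 at 1.1.1.1.1]
3. cons(cons(s(g(g(0, cons(cons(e, 0), q(0))), g(s(g(s(0), e)), e))), e), e)  →  cons(cons(s(g(0, g(s(g(s(0), e)), e))), e), e)   [R4 at 1.1.1.1]
4. cons(cons(s(g(0, g(s(g(s(0), e)), e))), e), e)  →  cons(cons(s(0), e), e)   [R4 at 1.1.1]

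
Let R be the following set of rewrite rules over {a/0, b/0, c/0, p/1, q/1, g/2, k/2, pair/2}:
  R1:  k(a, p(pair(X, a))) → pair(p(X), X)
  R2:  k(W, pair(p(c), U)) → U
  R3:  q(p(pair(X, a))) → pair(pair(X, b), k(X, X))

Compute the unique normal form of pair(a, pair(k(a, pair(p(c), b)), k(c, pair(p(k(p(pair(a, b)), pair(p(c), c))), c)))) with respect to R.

1. pair(a, pair(k(a, pair(p(c), b)), k(c, pair(p(k(p(pair(a, b)), pair(p(c), c))), c))))  →  pair(a, pair(b, k(c, pair(p(k(p(pair(a, b)), pair(p(c), c))), c))))   [R2 at 2.1]
2. pair(a, pair(b, k(c, pair(p(k(p(pair(a, b)), pair(p(c), c))), c))))  →  pair(a, pair(b, k(c, pair(p(c), c))))   [R2 at 2.2.2.1.1]
3. pair(a, pair(b, k(c, pair(p(c), c))))  →  pair(a, pair(b, c))   [R2 at 2.2]

pair(a, pair(b, c))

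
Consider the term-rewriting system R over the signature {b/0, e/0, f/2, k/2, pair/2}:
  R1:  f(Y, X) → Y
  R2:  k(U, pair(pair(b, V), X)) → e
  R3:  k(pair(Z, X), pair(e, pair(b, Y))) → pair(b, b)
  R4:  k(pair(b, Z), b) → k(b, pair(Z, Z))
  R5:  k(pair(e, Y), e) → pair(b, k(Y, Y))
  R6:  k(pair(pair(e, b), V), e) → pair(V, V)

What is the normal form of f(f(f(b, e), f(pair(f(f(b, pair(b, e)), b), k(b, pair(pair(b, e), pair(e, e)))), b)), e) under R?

1. f(f(f(b, e), f(pair(f(f(b, pair(b, e)), b), k(b, pair(pair(b, e), pair(e, e)))), b)), e)  →  f(f(b, e), f(pair(f(f(b, pair(b, e)), b), k(b, pair(pair(b, e), pair(e, e)))), b))   [R1 at ε]
2. f(f(b, e), f(pair(f(f(b, pair(b, e)), b), k(b, pair(pair(b, e), pair(e, e)))), b))  →  f(b, e)   [R1 at ε]
3. f(b, e)  →  b   [R1 at ε]

b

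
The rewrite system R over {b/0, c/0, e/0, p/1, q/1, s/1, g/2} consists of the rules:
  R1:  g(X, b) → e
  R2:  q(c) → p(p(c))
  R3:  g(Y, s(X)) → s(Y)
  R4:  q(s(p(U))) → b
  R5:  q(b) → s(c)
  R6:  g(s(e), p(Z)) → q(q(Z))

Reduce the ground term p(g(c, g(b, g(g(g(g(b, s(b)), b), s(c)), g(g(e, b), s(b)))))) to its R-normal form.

1. p(g(c, g(b, g(g(g(g(b, s(b)), b), s(c)), g(g(e, b), s(b))))))  →  p(g(c, g(b, g(s(g(g(b, s(b)), b)), g(g(e, b), s(b))))))   [R3 at 1.2.2.1]
2. p(g(c, g(b, g(s(g(g(b, s(b)), b)), g(g(e, b), s(b))))))  →  p(g(c, g(b, g(s(e), g(g(e, b), s(b))))))   [R1 at 1.2.2.1.1]
3. p(g(c, g(b, g(s(e), g(g(e, b), s(b))))))  →  p(g(c, g(b, g(s(e), s(g(e, b))))))   [R3 at 1.2.2.2]
4. p(g(c, g(b, g(s(e), s(g(e, b))))))  →  p(g(c, g(b, s(s(e)))))   [R3 at 1.2.2]
5. p(g(c, g(b, s(s(e)))))  →  p(g(c, s(b)))   [R3 at 1.2]
6. p(g(c, s(b)))  →  p(s(c))   [R3 at 1]

p(s(c))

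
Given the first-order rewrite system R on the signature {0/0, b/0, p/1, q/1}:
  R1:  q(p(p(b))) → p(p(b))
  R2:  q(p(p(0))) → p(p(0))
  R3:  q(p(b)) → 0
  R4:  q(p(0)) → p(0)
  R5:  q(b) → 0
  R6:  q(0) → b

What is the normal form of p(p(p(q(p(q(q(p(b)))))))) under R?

p(p(p(0)))

1. p(p(p(q(p(q(q(p(b))))))))  →  p(p(p(q(p(q(0))))))   [R3 at 1.1.1.1.1.1]
2. p(p(p(q(p(q(0))))))  →  p(p(p(q(p(b)))))   [R6 at 1.1.1.1.1]
3. p(p(p(q(p(b)))))  →  p(p(p(0)))   [R3 at 1.1.1]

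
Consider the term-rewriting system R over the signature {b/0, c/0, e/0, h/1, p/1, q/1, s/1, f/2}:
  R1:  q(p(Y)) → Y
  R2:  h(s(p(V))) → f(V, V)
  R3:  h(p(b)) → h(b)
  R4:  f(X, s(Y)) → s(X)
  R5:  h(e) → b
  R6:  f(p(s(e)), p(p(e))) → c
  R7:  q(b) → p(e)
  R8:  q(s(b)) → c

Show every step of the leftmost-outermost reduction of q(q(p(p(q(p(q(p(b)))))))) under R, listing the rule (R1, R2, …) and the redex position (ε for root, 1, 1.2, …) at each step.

1. q(q(p(p(q(p(q(p(b))))))))  →  q(p(q(p(q(p(b))))))   [R1 at 1]
2. q(p(q(p(q(p(b))))))  →  q(p(q(p(b))))   [R1 at ε]
3. q(p(q(p(b))))  →  q(p(b))   [R1 at ε]
4. q(p(b))  →  b   [R1 at ε]

b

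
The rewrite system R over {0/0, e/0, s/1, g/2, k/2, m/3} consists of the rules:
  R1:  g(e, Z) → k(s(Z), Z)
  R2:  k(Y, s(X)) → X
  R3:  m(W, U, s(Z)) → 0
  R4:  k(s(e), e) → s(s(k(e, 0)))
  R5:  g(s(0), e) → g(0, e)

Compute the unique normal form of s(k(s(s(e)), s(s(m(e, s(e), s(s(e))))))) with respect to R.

s(s(0))

1. s(k(s(s(e)), s(s(m(e, s(e), s(s(e)))))))  →  s(s(m(e, s(e), s(s(e)))))   [R2 at 1]
2. s(s(m(e, s(e), s(s(e)))))  →  s(s(0))   [R3 at 1.1]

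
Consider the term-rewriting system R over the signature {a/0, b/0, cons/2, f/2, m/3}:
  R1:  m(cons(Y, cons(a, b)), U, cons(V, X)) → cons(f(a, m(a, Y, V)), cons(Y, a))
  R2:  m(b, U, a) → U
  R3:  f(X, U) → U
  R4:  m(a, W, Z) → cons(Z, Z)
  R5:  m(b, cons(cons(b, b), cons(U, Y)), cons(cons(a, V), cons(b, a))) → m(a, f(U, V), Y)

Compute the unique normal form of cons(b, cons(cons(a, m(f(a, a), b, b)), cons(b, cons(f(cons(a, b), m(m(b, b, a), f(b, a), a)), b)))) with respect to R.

1. cons(b, cons(cons(a, m(f(a, a), b, b)), cons(b, cons(f(cons(a, b), m(m(b, b, a), f(b, a), a)), b))))  →  cons(b, cons(cons(a, m(a, b, b)), cons(b, cons(f(cons(a, b), m(m(b, b, a), f(b, a), a)), b))))   [R3 at 2.1.2.1]
2. cons(b, cons(cons(a, m(a, b, b)), cons(b, cons(f(cons(a, b), m(m(b, b, a), f(b, a), a)), b))))  →  cons(b, cons(cons(a, cons(b, b)), cons(b, cons(f(cons(a, b), m(m(b, b, a), f(b, a), a)), b))))   [R4 at 2.1.2]
3. cons(b, cons(cons(a, cons(b, b)), cons(b, cons(f(cons(a, b), m(m(b, b, a), f(b, a), a)), b))))  →  cons(b, cons(cons(a, cons(b, b)), cons(b, cons(m(m(b, b, a), f(b, a), a), b))))   [R3 at 2.2.2.1]
4. cons(b, cons(cons(a, cons(b, b)), cons(b, cons(m(m(b, b, a), f(b, a), a), b))))  →  cons(b, cons(cons(a, cons(b, b)), cons(b, cons(m(b, f(b, a), a), b))))   [R2 at 2.2.2.1.1]
5. cons(b, cons(cons(a, cons(b, b)), cons(b, cons(m(b, f(b, a), a), b))))  →  cons(b, cons(cons(a, cons(b, b)), cons(b, cons(f(b, a), b))))   [R2 at 2.2.2.1]
6. cons(b, cons(cons(a, cons(b, b)), cons(b, cons(f(b, a), b))))  →  cons(b, cons(cons(a, cons(b, b)), cons(b, cons(a, b))))   [R3 at 2.2.2.1]

cons(b, cons(cons(a, cons(b, b)), cons(b, cons(a, b))))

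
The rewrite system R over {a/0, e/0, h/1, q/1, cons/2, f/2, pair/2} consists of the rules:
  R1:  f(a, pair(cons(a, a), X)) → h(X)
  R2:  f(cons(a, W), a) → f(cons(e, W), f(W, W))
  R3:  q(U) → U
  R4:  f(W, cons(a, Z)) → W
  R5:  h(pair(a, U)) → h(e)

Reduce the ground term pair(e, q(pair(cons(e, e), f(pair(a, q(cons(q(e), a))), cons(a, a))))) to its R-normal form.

pair(e, pair(cons(e, e), pair(a, cons(e, a))))

1. pair(e, q(pair(cons(e, e), f(pair(a, q(cons(q(e), a))), cons(a, a)))))  →  pair(e, pair(cons(e, e), f(pair(a, q(cons(q(e), a))), cons(a, a))))   [R3 at 2]
2. pair(e, pair(cons(e, e), f(pair(a, q(cons(q(e), a))), cons(a, a))))  →  pair(e, pair(cons(e, e), pair(a, q(cons(q(e), a)))))   [R4 at 2.2]
3. pair(e, pair(cons(e, e), pair(a, q(cons(q(e), a)))))  →  pair(e, pair(cons(e, e), pair(a, cons(q(e), a))))   [R3 at 2.2.2]
4. pair(e, pair(cons(e, e), pair(a, cons(q(e), a))))  →  pair(e, pair(cons(e, e), pair(a, cons(e, a))))   [R3 at 2.2.2.1]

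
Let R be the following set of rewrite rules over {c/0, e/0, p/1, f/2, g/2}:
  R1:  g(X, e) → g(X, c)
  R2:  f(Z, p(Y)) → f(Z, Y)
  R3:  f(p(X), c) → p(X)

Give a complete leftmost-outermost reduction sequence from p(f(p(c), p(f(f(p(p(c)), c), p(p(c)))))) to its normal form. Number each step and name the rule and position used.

1. p(f(p(c), p(f(f(p(p(c)), c), p(p(c))))))  →  p(f(p(c), f(f(p(p(c)), c), p(p(c)))))   [R2 at 1]
2. p(f(p(c), f(f(p(p(c)), c), p(p(c)))))  →  p(f(p(c), f(f(p(p(c)), c), p(c))))   [R2 at 1.2]
3. p(f(p(c), f(f(p(p(c)), c), p(c))))  →  p(f(p(c), f(f(p(p(c)), c), c)))   [R2 at 1.2]
4. p(f(p(c), f(f(p(p(c)), c), c)))  →  p(f(p(c), f(p(p(c)), c)))   [R3 at 1.2.1]
5. p(f(p(c), f(p(p(c)), c)))  →  p(f(p(c), p(p(c))))   [R3 at 1.2]
6. p(f(p(c), p(p(c))))  →  p(f(p(c), p(c)))   [R2 at 1]
7. p(f(p(c), p(c)))  →  p(f(p(c), c))   [R2 at 1]
8. p(f(p(c), c))  →  p(p(c))   [R3 at 1]

p(p(c))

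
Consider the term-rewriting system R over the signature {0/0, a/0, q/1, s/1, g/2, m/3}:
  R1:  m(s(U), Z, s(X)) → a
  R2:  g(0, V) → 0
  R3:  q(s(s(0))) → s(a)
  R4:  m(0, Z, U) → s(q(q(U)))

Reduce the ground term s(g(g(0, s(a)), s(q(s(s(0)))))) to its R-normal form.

1. s(g(g(0, s(a)), s(q(s(s(0))))))  →  s(g(0, s(q(s(s(0))))))   [R2 at 1.1]
2. s(g(0, s(q(s(s(0))))))  →  s(0)   [R2 at 1]

s(0)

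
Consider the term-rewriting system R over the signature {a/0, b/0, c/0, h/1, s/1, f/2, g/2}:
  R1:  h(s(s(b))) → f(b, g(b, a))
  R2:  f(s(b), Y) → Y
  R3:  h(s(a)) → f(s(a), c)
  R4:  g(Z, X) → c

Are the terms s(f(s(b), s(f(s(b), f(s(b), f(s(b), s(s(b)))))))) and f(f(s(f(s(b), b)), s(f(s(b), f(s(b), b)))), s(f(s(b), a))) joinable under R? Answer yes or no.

no — NF(t₁) = s(s(s(s(b)))), NF(t₂) = s(a)

Reduce t₁ = s(f(s(b), s(f(s(b), f(s(b), f(s(b), s(s(b)))))))):
1. s(f(s(b), s(f(s(b), f(s(b), f(s(b), s(s(b))))))))  →  s(s(f(s(b), f(s(b), f(s(b), s(s(b)))))))   [R2 at 1]
2. s(s(f(s(b), f(s(b), f(s(b), s(s(b)))))))  →  s(s(f(s(b), f(s(b), s(s(b))))))   [R2 at 1.1]
3. s(s(f(s(b), f(s(b), s(s(b))))))  →  s(s(f(s(b), s(s(b)))))   [R2 at 1.1]
4. s(s(f(s(b), s(s(b)))))  →  s(s(s(s(b))))   [R2 at 1.1]

Reduce t₂ = f(f(s(f(s(b), b)), s(f(s(b), f(s(b), b)))), s(f(s(b), a))):
1. f(f(s(f(s(b), b)), s(f(s(b), f(s(b), b)))), s(f(s(b), a)))  →  f(f(s(b), s(f(s(b), f(s(b), b)))), s(f(s(b), a)))   [R2 at 1.1.1]
2. f(f(s(b), s(f(s(b), f(s(b), b)))), s(f(s(b), a)))  →  f(s(f(s(b), f(s(b), b))), s(f(s(b), a)))   [R2 at 1]
3. f(s(f(s(b), f(s(b), b))), s(f(s(b), a)))  →  f(s(f(s(b), b)), s(f(s(b), a)))   [R2 at 1.1]
4. f(s(f(s(b), b)), s(f(s(b), a)))  →  f(s(b), s(f(s(b), a)))   [R2 at 1.1]
5. f(s(b), s(f(s(b), a)))  →  s(f(s(b), a))   [R2 at ε]
6. s(f(s(b), a))  →  s(a)   [R2 at 1]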